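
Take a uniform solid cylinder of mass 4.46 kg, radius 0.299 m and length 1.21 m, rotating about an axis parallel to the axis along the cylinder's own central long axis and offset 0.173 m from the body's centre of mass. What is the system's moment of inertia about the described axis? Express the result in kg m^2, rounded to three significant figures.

I_cm = (1/2)MR² = (1/2)(4.46)(0.299)² = 0.19936 kg m^2; centre at d = 0.173 m, so I = I_cm + Md² gives I = 0.19936 + (4.46)(0.173)² = 0.33285 kg m^2.

0.333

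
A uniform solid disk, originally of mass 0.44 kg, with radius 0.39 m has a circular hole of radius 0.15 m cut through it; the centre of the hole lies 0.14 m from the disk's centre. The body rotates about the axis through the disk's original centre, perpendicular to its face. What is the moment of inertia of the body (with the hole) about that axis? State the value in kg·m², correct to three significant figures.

Unpierced body about its centre: I₀ = (1/2)MR² = (1/2)(0.44)(0.39)² = 0.033462 kg·m².
The removed disk has mass m = M·(r/R)² = (0.44)(0.15/0.39)² = 0.065089 kg (same uniform areal density).
Its moment of inertia about the rotation axis (parallel-axis theorem): I_hole = (1/2)mr² + md² = (1/2)(0.065089)(0.15)² + (0.065089)(0.14)² = 0.002008 kg·m².
Treating the hole as negative mass, I = I₀ − I_hole = 0.033462 − 0.002008 = 0.031454 kg·m².

0.0315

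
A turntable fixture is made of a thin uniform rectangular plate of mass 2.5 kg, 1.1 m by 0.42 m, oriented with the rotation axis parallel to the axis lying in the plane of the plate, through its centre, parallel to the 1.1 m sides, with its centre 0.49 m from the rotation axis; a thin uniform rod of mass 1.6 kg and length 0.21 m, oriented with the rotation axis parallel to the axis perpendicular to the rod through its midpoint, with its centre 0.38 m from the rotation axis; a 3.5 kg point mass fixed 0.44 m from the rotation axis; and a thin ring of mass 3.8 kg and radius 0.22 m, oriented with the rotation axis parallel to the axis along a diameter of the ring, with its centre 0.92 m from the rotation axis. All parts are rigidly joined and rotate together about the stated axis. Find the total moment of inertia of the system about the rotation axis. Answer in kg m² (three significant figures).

Rectangular plate: I_cm = (1/12)Mb² = (1/12)(2.5)(0.42)² = 0.03675 kg m²; centre at d = 0.49 m, so I = I_cm + Md² gives I = 0.03675 + (2.5)(0.49)² = 0.637 kg m².
Thin rod: I_cm = (1/12)ML² = (1/12)(1.6)(0.21)² = 0.00588 kg m²; centre at d = 0.38 m, so I = I_cm + Md² gives I = 0.00588 + (1.6)(0.38)² = 0.23692 kg m².
Point mass: I_cm = 0; centre at d = 0.44 m, so I = I_cm + Md² gives I = 0 + (3.5)(0.44)² = 0.6776 kg m².
Thin ring: I_cm = (1/2)MR² = (1/2)(3.8)(0.22)² = 0.09196 kg m²; centre at d = 0.92 m, so I = I_cm + Md² gives I = 0.09196 + (3.8)(0.92)² = 3.3083 kg m².
Total I = 0.637 + 0.23692 + 0.6776 + 3.3083 = 4.8598 kg m².

4.86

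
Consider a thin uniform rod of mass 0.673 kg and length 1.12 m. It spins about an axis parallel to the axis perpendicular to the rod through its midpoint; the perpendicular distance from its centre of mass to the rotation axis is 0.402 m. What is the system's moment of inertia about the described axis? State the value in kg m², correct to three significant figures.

0.179

I_cm = (1/12)ML² = (1/12)(0.673)(1.12)² = 0.070351 kg m²; centre at d = 0.402 m, so I = I_cm + Md² gives I = 0.070351 + (0.673)(0.402)² = 0.17911 kg m².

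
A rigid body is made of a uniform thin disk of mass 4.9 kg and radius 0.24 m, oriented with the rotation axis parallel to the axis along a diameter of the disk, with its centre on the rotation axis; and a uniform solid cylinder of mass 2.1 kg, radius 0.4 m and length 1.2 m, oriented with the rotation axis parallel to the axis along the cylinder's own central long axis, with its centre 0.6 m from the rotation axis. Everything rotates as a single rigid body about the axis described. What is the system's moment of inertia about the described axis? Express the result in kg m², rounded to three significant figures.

0.995

Thin disk: I_cm = (1/4)MR² = (1/4)(4.9)(0.24)² = 0.07056 kg m²; axis through the centre, so I = 0.07056 kg m².
Solid cylinder: I_cm = (1/2)MR² = (1/2)(2.1)(0.4)² = 0.168 kg m²; centre at d = 0.6 m, so the parallel axis theorem gives I = 0.168 + (2.1)(0.6)² = 0.924 kg m².
Total I = 0.07056 + 0.924 = 0.99456 kg m².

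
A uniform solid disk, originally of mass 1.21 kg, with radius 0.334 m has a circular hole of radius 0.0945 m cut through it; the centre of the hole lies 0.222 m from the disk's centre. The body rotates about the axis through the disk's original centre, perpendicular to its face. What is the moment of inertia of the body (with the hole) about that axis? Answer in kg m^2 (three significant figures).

Unpierced body about its centre: I₀ = (1/2)MR² = (1/2)(1.21)(0.334)² = 0.067491 kg m^2.
The removed disk has mass m = M·(r/R)² = (1.21)(0.0945/0.334)² = 0.096863 kg (same uniform areal density).
Its moment of inertia about the rotation axis (parallel-axis theorem): I_hole = (1/2)mr² + md² = (1/2)(0.096863)(0.0945)² + (0.096863)(0.222)² = 0.0052063 kg m^2.
Treating the hole as negative mass, I = I₀ − I_hole = 0.067491 − 0.0052063 = 0.062285 kg m^2.

0.0623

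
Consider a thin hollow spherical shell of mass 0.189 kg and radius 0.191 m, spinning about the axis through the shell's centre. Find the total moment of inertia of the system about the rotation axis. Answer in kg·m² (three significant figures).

I_cm = (2/3)MR² = (2/3)(0.189)(0.191)² = 0.0045966 kg·m²; axis through the centre, so I = 0.0045966 kg·m².

0.00460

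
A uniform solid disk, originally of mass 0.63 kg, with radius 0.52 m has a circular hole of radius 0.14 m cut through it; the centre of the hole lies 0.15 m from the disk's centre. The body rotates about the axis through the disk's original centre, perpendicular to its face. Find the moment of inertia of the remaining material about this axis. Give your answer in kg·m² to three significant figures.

0.0837

Unpierced body about its centre: I₀ = (1/2)MR² = (1/2)(0.63)(0.52)² = 0.085176 kg·m².
The removed disk has mass m = M·(r/R)² = (0.63)(0.14/0.52)² = 0.045666 kg (same uniform areal density).
Its moment of inertia about the rotation axis (parallel-axis theorem): I_hole = (1/2)mr² + md² = (1/2)(0.045666)(0.14)² + (0.045666)(0.15)² = 0.001475 kg·m².
Treating the hole as negative mass, I = I₀ − I_hole = 0.085176 − 0.001475 = 0.083701 kg·m².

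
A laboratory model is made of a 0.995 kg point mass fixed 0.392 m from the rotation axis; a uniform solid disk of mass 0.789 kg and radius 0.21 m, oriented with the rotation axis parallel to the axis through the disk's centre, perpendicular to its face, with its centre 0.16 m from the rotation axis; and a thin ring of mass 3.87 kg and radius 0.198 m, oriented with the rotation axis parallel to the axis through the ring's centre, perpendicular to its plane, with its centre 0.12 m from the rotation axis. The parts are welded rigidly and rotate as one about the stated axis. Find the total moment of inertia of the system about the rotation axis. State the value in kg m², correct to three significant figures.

0.398

Point mass: I_cm = 0; centre at d = 0.392 m, so I = I_cm + Md² gives I = 0 + (0.995)(0.392)² = 0.1529 kg m².
Solid disk: I_cm = (1/2)MR² = (1/2)(0.789)(0.21)² = 0.017397 kg m²; centre at d = 0.16 m, so I = I_cm + Md² gives I = 0.017397 + (0.789)(0.16)² = 0.037596 kg m².
Thin ring: I_cm = MR² = (3.87)(0.198)² = 0.15172 kg m²; centre at d = 0.12 m, so I = I_cm + Md² gives I = 0.15172 + (3.87)(0.12)² = 0.20745 kg m².
Total I = 0.1529 + 0.037596 + 0.20745 = 0.39794 kg m².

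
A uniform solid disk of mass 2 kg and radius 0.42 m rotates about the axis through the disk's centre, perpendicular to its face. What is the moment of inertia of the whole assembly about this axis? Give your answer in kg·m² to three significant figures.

I_cm = (1/2)MR² = (1/2)(2)(0.42)² = 0.1764 kg·m²; axis through the centre, so I = 0.1764 kg·m².

0.176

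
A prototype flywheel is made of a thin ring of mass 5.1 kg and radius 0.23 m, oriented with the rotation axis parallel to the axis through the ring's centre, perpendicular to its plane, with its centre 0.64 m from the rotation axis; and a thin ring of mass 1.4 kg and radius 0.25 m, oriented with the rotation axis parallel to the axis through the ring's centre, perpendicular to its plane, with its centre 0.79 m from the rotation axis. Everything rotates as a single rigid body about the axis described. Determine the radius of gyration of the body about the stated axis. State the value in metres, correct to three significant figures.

0.715

Thin ring: I_cm = MR² = (5.1)(0.23)² = 0.26979 kg·m²; centre at d = 0.64 m, so I = I_cm + Md² gives I = 0.26979 + (5.1)(0.64)² = 2.3588 kg·m².
Thin ring: I_cm = MR² = (1.4)(0.25)² = 0.0875 kg·m²; centre at d = 0.79 m, so I = I_cm + Md² gives I = 0.0875 + (1.4)(0.79)² = 0.96124 kg·m².
Total I = 3.32 kg·m²; total mass M = 6.5 kg.
k = √(I/M) = √(3.32/6.5) = 0.71468 m.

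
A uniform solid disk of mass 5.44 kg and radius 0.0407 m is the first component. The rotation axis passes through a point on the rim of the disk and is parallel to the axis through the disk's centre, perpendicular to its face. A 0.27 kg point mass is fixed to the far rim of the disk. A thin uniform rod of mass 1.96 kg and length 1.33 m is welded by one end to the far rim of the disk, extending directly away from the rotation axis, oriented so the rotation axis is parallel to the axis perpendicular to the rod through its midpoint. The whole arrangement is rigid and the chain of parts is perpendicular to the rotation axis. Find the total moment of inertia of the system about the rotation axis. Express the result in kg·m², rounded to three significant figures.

Solid disk: I_cm = (1/2)MR² = (1/2)(5.44)(0.0407)² = 0.0045057 kg·m²; centre at d = 0.0407 m, so the parallel axis theorem gives I = 0.0045057 + (5.44)(0.0407)² = 0.013517 kg·m².
Point mass: I_cm = 0; centre at d = 0.0407 + 0.0407 = 0.0814 m, so the parallel axis theorem gives I = 0 + (0.27)(0.0814)² = 0.001789 kg·m².
Thin rod: I_cm = (1/12)ML² = (1/12)(1.96)(1.33)² = 0.28892 kg·m²; centre at d = 0.0407 + 0.0407 + 0.665 = 0.7464 m, so the parallel axis theorem gives I = 0.28892 + (1.96)(0.7464)² = 1.3809 kg·m².
Total I = 0.013517 + 0.001789 + 1.3809 = 1.3962 kg·m².

1.40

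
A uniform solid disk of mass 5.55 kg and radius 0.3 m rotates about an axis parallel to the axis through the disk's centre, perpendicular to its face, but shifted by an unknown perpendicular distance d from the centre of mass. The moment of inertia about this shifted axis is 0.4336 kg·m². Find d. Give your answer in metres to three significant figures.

About the centre-of-mass axis, I_cm = (1/2)MR² = (1/2)(5.55)(0.3)² = 0.24975 kg·m².
Parallel axis theorem: I = I_cm + Md², so Md² = 0.4336 − 0.24975 = 0.18385 kg·m².
d = √(0.18385 / 5.55) = 0.18201 m.

0.182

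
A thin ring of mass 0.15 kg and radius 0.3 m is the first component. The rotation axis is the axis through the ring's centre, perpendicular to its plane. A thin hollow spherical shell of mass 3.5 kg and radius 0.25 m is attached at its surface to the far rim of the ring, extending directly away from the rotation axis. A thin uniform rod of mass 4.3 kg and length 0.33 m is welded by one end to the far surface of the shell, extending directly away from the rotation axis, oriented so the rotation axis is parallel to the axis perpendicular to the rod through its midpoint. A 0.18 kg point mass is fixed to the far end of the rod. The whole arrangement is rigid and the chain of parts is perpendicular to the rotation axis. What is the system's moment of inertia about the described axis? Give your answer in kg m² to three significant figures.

5.49

Thin ring: I_cm = MR² = (0.15)(0.3)² = 0.0135 kg m²; axis through the centre, so I = 0.0135 kg m².
Spherical shell: I_cm = (2/3)MR² = (2/3)(3.5)(0.25)² = 0.14583 kg m²; centre at d = 0.3 + 0.25 = 0.55 m, so the parallel axis theorem gives I = 0.14583 + (3.5)(0.55)² = 1.2046 kg m².
Thin rod: I_cm = (1/12)ML² = (1/12)(4.3)(0.33)² = 0.039023 kg m²; centre at d = 0.3 + 0.25 + 0.25 + 0.165 = 0.965 m, so the parallel axis theorem gives I = 0.039023 + (4.3)(0.965)² = 4.0433 kg m².
Point mass: I_cm = 0; centre at d = 0.3 + 0.25 + 0.25 + 0.165 + 0.165 = 1.13 m, so the parallel axis theorem gives I = 0 + (0.18)(1.13)² = 0.22984 kg m².
Total I = 0.0135 + 1.2046 + 4.0433 + 0.22984 = 5.4912 kg m².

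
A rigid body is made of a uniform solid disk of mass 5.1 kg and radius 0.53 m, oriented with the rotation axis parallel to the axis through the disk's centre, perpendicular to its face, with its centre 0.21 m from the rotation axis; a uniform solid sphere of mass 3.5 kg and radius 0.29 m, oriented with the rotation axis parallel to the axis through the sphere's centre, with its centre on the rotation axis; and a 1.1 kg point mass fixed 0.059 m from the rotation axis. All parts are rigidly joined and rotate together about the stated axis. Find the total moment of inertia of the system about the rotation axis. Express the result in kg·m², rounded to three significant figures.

1.06

Solid disk: I_cm = (1/2)MR² = (1/2)(5.1)(0.53)² = 0.7163 kg·m²; centre at d = 0.21 m, so the parallel axis theorem gives I = 0.7163 + (5.1)(0.21)² = 0.9412 kg·m².
Solid sphere: I_cm = (2/5)MR² = (2/5)(3.5)(0.29)² = 0.11774 kg·m²; axis through the centre, so I = 0.11774 kg·m².
Point mass: I_cm = 0; centre at d = 0.059 m, so the parallel axis theorem gives I = 0 + (1.1)(0.059)² = 0.0038291 kg·m².
Total I = 0.9412 + 0.11774 + 0.0038291 = 1.0628 kg·m².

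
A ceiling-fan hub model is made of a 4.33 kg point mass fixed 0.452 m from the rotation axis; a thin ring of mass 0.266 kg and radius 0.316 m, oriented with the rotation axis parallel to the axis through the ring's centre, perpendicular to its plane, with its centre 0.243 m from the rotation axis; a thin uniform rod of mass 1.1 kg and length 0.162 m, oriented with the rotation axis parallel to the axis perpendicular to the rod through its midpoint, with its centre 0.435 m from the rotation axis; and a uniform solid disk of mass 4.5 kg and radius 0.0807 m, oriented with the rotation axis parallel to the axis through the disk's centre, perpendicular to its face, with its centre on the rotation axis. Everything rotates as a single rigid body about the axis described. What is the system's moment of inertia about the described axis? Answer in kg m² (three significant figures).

1.15

Point mass: I_cm = 0; centre at d = 0.452 m, so the parallel axis theorem gives I = 0 + (4.33)(0.452)² = 0.88464 kg m².
Thin ring: I_cm = MR² = (0.266)(0.316)² = 0.026562 kg m²; centre at d = 0.243 m, so the parallel axis theorem gives I = 0.026562 + (0.266)(0.243)² = 0.042269 kg m².
Thin rod: I_cm = (1/12)ML² = (1/12)(1.1)(0.162)² = 0.0024057 kg m²; centre at d = 0.435 m, so the parallel axis theorem gives I = 0.0024057 + (1.1)(0.435)² = 0.21055 kg m².
Solid disk: I_cm = (1/2)MR² = (1/2)(4.5)(0.0807)² = 0.014653 kg m²; axis through the centre, so I = 0.014653 kg m².
Total I = 0.88464 + 0.042269 + 0.21055 + 0.014653 = 1.1521 kg m².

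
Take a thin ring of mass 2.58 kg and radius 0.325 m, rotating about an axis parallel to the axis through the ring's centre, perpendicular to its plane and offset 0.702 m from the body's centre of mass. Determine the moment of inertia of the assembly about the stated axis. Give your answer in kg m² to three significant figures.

I_cm = MR² = (2.58)(0.325)² = 0.27251 kg m²; centre at d = 0.702 m, so I = I_cm + Md² gives I = 0.27251 + (2.58)(0.702)² = 1.5439 kg m².

1.54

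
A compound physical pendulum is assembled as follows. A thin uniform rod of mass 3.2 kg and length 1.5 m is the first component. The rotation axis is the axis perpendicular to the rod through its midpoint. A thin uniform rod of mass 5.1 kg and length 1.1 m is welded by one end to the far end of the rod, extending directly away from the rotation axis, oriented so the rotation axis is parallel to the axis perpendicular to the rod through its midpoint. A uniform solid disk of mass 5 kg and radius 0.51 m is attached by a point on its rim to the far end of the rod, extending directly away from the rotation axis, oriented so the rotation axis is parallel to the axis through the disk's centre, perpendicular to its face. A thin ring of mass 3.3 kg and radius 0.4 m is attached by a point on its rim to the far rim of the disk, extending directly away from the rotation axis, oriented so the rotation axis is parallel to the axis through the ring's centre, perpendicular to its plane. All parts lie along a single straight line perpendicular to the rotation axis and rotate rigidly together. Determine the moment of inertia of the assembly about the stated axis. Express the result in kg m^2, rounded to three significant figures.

74.0

Thin rod: I_cm = (1/12)ML² = (1/12)(3.2)(1.5)² = 0.6 kg m^2; axis through the centre, so I = 0.6 kg m^2.
Thin rod: I_cm = (1/12)ML² = (1/12)(5.1)(1.1)² = 0.51425 kg m^2; centre at d = 0.75 + 0.55 = 1.3 m, so I = I_cm + Md² gives I = 0.51425 + (5.1)(1.3)² = 9.1333 kg m^2.
Solid disk: I_cm = (1/2)MR² = (1/2)(5)(0.51)² = 0.65025 kg m^2; centre at d = 0.75 + 0.55 + 0.55 + 0.51 = 2.36 m, so I = I_cm + Md² gives I = 0.65025 + (5)(2.36)² = 28.498 kg m^2.
Thin ring: I_cm = MR² = (3.3)(0.4)² = 0.528 kg m^2; centre at d = 0.75 + 0.55 + 0.55 + 0.51 + 0.51 + 0.4 = 3.27 m, so I = I_cm + Md² gives I = 0.528 + (3.3)(3.27)² = 35.815 kg m^2.
Total I = 0.6 + 9.1333 + 28.498 + 35.815 = 74.046 kg m^2.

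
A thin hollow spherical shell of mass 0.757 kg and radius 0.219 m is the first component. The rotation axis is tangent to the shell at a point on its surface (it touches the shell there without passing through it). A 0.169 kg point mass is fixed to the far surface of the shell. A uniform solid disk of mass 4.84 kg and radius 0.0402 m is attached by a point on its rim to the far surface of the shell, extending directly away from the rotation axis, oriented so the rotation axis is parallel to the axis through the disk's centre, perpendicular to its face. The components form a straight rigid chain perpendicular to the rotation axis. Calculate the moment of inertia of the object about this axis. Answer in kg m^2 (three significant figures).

Spherical shell: I_cm = (2/3)MR² = (2/3)(0.757)(0.219)² = 0.024204 kg m^2; centre at d = 0.219 m, so I = I_cm + Md² gives I = 0.024204 + (0.757)(0.219)² = 0.060511 kg m^2.
Point mass: I_cm = 0; centre at d = 0.219 + 0.219 = 0.438 m, so I = I_cm + Md² gives I = 0 + (0.169)(0.438)² = 0.032422 kg m^2.
Solid disk: I_cm = (1/2)MR² = (1/2)(4.84)(0.0402)² = 0.0039108 kg m^2; centre at d = 0.219 + 0.219 + 0.0402 = 0.4782 m, so I = I_cm + Md² gives I = 0.0039108 + (4.84)(0.4782)² = 1.1107 kg m^2.
Total I = 0.060511 + 0.032422 + 1.1107 = 1.2036 kg m^2.

1.20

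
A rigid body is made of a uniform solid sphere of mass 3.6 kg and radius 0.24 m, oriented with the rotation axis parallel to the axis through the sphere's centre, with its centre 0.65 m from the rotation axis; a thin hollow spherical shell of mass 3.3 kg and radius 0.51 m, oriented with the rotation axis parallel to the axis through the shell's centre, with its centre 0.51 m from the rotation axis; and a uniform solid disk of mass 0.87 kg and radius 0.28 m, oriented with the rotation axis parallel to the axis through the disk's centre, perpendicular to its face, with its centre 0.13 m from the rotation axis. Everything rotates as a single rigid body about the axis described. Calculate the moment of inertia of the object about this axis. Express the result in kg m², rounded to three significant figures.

Solid sphere: I_cm = (2/5)MR² = (2/5)(3.6)(0.24)² = 0.082944 kg m²; centre at d = 0.65 m, so I = I_cm + Md² gives I = 0.082944 + (3.6)(0.65)² = 1.6039 kg m².
Spherical shell: I_cm = (2/3)MR² = (2/3)(3.3)(0.51)² = 0.57222 kg m²; centre at d = 0.51 m, so I = I_cm + Md² gives I = 0.57222 + (3.3)(0.51)² = 1.4305 kg m².
Solid disk: I_cm = (1/2)MR² = (1/2)(0.87)(0.28)² = 0.034104 kg m²; centre at d = 0.13 m, so I = I_cm + Md² gives I = 0.034104 + (0.87)(0.13)² = 0.048807 kg m².
Total I = 1.6039 + 1.4305 + 0.048807 = 3.0833 kg m².

3.08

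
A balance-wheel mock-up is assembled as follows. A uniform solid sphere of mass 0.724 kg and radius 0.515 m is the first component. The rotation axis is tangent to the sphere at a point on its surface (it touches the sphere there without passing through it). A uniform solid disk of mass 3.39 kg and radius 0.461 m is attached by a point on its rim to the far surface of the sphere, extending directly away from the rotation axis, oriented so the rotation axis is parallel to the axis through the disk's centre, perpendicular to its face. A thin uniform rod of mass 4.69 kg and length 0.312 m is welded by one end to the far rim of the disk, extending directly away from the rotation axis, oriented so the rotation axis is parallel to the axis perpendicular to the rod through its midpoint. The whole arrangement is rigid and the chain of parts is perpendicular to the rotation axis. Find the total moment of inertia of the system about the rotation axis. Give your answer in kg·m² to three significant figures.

29.0

Solid sphere: I_cm = (2/5)MR² = (2/5)(0.724)(0.515)² = 0.076809 kg·m²; centre at d = 0.515 m, so I = I_cm + Md² gives I = 0.076809 + (0.724)(0.515)² = 0.26883 kg·m².
Solid disk: I_cm = (1/2)MR² = (1/2)(3.39)(0.461)² = 0.36022 kg·m²; centre at d = 0.515 + 0.515 + 0.461 = 1.491 m, so I = I_cm + Md² gives I = 0.36022 + (3.39)(1.491)² = 7.8965 kg·m².
Thin rod: I_cm = (1/12)ML² = (1/12)(4.69)(0.312)² = 0.038045 kg·m²; centre at d = 0.515 + 0.515 + 0.461 + 0.461 + 0.156 = 2.108 m, so I = I_cm + Md² gives I = 0.038045 + (4.69)(2.108)² = 20.879 kg·m².
Total I = 0.26883 + 7.8965 + 20.879 = 29.044 kg·m².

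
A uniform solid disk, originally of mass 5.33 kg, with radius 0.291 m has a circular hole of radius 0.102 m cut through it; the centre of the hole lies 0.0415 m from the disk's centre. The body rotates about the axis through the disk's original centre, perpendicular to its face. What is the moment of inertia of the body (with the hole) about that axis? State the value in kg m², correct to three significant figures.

0.221

Unpierced body about its centre: I₀ = (1/2)MR² = (1/2)(5.33)(0.291)² = 0.22567 kg m².
The removed disk has mass m = M·(r/R)² = (5.33)(0.102/0.291)² = 0.65485 kg (same uniform areal density).
Its moment of inertia about the rotation axis (parallel-axis theorem): I_hole = (1/2)mr² + md² = (1/2)(0.65485)(0.102)² + (0.65485)(0.0415)² = 0.0045343 kg m².
Treating the hole as negative mass, I = I₀ − I_hole = 0.22567 − 0.0045343 = 0.22114 kg m².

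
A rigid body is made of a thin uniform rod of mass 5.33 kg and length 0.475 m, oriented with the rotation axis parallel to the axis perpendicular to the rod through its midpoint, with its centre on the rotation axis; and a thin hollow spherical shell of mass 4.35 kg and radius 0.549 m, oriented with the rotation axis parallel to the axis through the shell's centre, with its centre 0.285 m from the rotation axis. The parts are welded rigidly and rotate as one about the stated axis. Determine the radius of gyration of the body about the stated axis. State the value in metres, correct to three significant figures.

Thin rod: I_cm = (1/12)ML² = (1/12)(5.33)(0.475)² = 0.10022 kg m²; axis through the centre, so I = 0.10022 kg m².
Spherical shell: I_cm = (2/3)MR² = (2/3)(4.35)(0.549)² = 0.87406 kg m²; centre at d = 0.285 m, so the parallel axis theorem gives I = 0.87406 + (4.35)(0.285)² = 1.2274 kg m².
Total I = 1.3276 kg m²; total mass M = 9.68 kg.
k = √(I/M) = √(1.3276/9.68) = 0.37034 m.

0.370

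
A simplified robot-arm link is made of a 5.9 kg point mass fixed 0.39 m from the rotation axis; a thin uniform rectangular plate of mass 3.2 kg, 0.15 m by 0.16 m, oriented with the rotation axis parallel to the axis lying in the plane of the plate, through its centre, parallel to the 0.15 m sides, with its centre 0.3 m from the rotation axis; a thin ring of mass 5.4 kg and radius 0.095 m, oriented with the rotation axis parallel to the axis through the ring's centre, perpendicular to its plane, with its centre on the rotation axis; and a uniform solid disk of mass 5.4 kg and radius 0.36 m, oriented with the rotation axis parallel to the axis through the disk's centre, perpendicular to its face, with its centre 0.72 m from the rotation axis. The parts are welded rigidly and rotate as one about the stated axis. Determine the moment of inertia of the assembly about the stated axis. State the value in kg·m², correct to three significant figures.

4.39

Point mass: I_cm = 0; centre at d = 0.39 m, so the parallel axis theorem gives I = 0 + (5.9)(0.39)² = 0.89739 kg·m².
Rectangular plate: I_cm = (1/12)Mb² = (1/12)(3.2)(0.16)² = 0.0068267 kg·m²; centre at d = 0.3 m, so the parallel axis theorem gives I = 0.0068267 + (3.2)(0.3)² = 0.29483 kg·m².
Thin ring: I_cm = MR² = (5.4)(0.095)² = 0.048735 kg·m²; axis through the centre, so I = 0.048735 kg·m².
Solid disk: I_cm = (1/2)MR² = (1/2)(5.4)(0.36)² = 0.34992 kg·m²; centre at d = 0.72 m, so the parallel axis theorem gives I = 0.34992 + (5.4)(0.72)² = 3.1493 kg·m².
Total I = 0.89739 + 0.29483 + 0.048735 + 3.1493 = 4.3902 kg·m².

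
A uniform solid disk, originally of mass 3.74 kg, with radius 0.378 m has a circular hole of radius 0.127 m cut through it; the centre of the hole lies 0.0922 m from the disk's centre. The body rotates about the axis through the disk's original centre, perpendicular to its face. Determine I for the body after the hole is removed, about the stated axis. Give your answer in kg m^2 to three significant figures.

Unpierced body about its centre: I₀ = (1/2)MR² = (1/2)(3.74)(0.378)² = 0.26719 kg m^2.
The removed disk has mass m = M·(r/R)² = (3.74)(0.127/0.378)² = 0.42218 kg (same uniform areal density).
Its moment of inertia about the rotation axis (parallel-axis theorem): I_hole = (1/2)mr² + md² = (1/2)(0.42218)(0.127)² + (0.42218)(0.0922)² = 0.0069935 kg m^2.
Treating the hole as negative mass, I = I₀ − I_hole = 0.26719 − 0.0069935 = 0.2602 kg m^2.

0.260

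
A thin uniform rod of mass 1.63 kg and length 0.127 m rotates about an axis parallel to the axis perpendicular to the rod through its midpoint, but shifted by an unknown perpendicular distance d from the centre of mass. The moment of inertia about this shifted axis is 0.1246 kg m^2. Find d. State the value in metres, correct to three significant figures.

About the centre-of-mass axis, I_cm = (1/12)ML² = (1/12)(1.63)(0.127)² = 0.0021909 kg m^2.
Parallel axis theorem: I = I_cm + Md², so Md² = 0.1246 − 0.0021909 = 0.12241 kg m^2.
d = √(0.12241 / 1.63) = 0.27404 m.

0.274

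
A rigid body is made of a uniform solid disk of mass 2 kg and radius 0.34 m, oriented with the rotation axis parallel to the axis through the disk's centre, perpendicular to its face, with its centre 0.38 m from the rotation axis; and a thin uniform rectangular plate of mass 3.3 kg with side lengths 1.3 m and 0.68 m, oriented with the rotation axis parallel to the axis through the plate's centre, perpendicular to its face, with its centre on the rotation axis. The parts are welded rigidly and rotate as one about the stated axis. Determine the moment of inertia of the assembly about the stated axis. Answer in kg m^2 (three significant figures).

Solid disk: I_cm = (1/2)MR² = (1/2)(2)(0.34)² = 0.1156 kg m^2; centre at d = 0.38 m, so I = I_cm + Md² gives I = 0.1156 + (2)(0.38)² = 0.4044 kg m^2.
Rectangular plate: I_cm = (1/12)M(a²+b²) = (1/12)(3.3)[(1.3)² + (0.68)²] = 0.59191 kg m^2; axis through the centre, so I = 0.59191 kg m^2.
Total I = 0.4044 + 0.59191 = 0.99631 kg m^2.

0.996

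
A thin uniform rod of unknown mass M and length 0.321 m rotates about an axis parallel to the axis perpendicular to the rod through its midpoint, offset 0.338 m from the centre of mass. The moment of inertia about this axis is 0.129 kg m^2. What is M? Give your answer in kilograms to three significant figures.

1.05

I = I_cm + Md² = (1/12)ML² + Md² = M·[0.0833333·(0.321)² + (0.338)²] = M·0.12283.
So M = 0.129 / 0.12283 = 1.0502 kg.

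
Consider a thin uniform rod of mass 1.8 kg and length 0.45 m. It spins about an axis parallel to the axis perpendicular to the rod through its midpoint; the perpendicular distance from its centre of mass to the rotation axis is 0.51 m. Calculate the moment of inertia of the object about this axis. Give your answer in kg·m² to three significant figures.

0.499

I_cm = (1/12)ML² = (1/12)(1.8)(0.45)² = 0.030375 kg·m²; centre at d = 0.51 m, so I = I_cm + Md² gives I = 0.030375 + (1.8)(0.51)² = 0.49855 kg·m².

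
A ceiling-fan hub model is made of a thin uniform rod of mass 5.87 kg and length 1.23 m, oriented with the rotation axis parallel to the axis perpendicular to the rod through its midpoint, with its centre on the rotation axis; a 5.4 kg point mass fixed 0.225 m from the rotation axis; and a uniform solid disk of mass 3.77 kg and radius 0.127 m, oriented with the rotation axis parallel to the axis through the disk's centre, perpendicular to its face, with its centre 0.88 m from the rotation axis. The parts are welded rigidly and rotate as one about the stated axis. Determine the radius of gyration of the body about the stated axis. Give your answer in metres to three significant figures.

0.513

Thin rod: I_cm = (1/12)ML² = (1/12)(5.87)(1.23)² = 0.74006 kg m²; axis through the centre, so I = 0.74006 kg m².
Point mass: I_cm = 0; centre at d = 0.225 m, so I = I_cm + Md² gives I = 0 + (5.4)(0.225)² = 0.27338 kg m².
Solid disk: I_cm = (1/2)MR² = (1/2)(3.77)(0.127)² = 0.030403 kg m²; centre at d = 0.88 m, so I = I_cm + Md² gives I = 0.030403 + (3.77)(0.88)² = 2.9499 kg m².
Total I = 3.9633 kg m²; total mass M = 15.04 kg.
k = √(I/M) = √(3.9633/15.04) = 0.51334 m.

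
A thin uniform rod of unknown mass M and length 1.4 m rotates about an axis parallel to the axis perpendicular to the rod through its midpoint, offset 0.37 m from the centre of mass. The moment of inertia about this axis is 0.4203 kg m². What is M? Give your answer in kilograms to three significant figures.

I = I_cm + Md² = (1/12)ML² + Md² = M·[0.0833333·(1.4)² + (0.37)²] = M·0.30023.
So M = 0.4203 / 0.30023 = 1.3999 kg.

1.40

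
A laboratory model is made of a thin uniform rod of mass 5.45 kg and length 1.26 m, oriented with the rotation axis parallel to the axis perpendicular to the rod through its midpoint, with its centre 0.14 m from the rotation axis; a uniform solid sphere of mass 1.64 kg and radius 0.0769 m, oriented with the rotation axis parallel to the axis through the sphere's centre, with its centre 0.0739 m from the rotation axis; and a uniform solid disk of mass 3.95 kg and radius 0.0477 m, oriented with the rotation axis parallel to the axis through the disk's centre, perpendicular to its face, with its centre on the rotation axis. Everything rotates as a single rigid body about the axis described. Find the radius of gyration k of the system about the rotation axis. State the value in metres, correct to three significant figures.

Thin rod: I_cm = (1/12)ML² = (1/12)(5.45)(1.26)² = 0.72104 kg m²; centre at d = 0.14 m, so the parallel axis theorem gives I = 0.72104 + (5.45)(0.14)² = 0.82786 kg m².
Solid sphere: I_cm = (2/5)MR² = (2/5)(1.64)(0.0769)² = 0.0038793 kg m²; centre at d = 0.0739 m, so the parallel axis theorem gives I = 0.0038793 + (1.64)(0.0739)² = 0.012836 kg m².
Solid disk: I_cm = (1/2)MR² = (1/2)(3.95)(0.0477)² = 0.0044937 kg m²; axis through the centre, so I = 0.0044937 kg m².
Total I = 0.84518 kg m²; total mass M = 11.04 kg.
k = √(I/M) = √(0.84518/11.04) = 0.27669 m.

0.277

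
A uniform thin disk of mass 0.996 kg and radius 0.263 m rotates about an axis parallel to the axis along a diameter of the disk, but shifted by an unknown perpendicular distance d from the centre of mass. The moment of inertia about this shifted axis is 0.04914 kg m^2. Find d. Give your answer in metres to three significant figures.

About the centre-of-mass axis, I_cm = (1/4)MR² = (1/4)(0.996)(0.263)² = 0.017223 kg m^2.
Parallel axis theorem: I = I_cm + Md², so Md² = 0.04914 − 0.017223 = 0.031917 kg m^2.
d = √(0.031917 / 0.996) = 0.17901 m.

0.179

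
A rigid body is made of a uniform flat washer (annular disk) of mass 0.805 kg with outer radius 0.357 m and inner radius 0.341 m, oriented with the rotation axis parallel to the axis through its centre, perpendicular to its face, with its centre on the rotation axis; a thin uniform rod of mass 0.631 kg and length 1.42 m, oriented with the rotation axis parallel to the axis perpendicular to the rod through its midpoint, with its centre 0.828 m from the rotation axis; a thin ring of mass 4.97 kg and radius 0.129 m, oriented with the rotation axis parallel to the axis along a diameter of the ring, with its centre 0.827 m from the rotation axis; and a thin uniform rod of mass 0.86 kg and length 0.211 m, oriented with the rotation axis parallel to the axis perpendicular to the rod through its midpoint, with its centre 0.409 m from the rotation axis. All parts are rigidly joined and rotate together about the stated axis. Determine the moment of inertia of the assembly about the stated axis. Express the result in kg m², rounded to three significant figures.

4.22

Annular disk: I_cm = (1/2)M(R²+r²) = (1/2)(0.805)[(0.357)² + (0.341)²] = 0.098101 kg m²; axis through the centre, so I = 0.098101 kg m².
Thin rod: I_cm = (1/12)ML² = (1/12)(0.631)(1.42)² = 0.10603 kg m²; centre at d = 0.828 m, so I = I_cm + Md² gives I = 0.10603 + (0.631)(0.828)² = 0.53863 kg m².
Thin ring: I_cm = (1/2)MR² = (1/2)(4.97)(0.129)² = 0.041353 kg m²; centre at d = 0.827 m, so I = I_cm + Md² gives I = 0.041353 + (4.97)(0.827)² = 3.4405 kg m².
Thin rod: I_cm = (1/12)ML² = (1/12)(0.86)(0.211)² = 0.0031907 kg m²; centre at d = 0.409 m, so I = I_cm + Md² gives I = 0.0031907 + (0.86)(0.409)² = 0.14705 kg m².
Total I = 0.098101 + 0.53863 + 3.4405 + 0.14705 = 4.2243 kg m².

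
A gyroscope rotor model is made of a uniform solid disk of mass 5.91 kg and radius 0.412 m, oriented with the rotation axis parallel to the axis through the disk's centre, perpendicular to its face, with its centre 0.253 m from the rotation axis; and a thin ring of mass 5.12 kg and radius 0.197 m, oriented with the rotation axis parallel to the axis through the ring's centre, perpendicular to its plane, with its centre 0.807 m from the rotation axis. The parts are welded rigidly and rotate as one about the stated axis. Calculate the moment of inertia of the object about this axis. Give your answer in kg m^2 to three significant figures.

Solid disk: I_cm = (1/2)MR² = (1/2)(5.91)(0.412)² = 0.50159 kg m^2; centre at d = 0.253 m, so I = I_cm + Md² gives I = 0.50159 + (5.91)(0.253)² = 0.87989 kg m^2.
Thin ring: I_cm = MR² = (5.12)(0.197)² = 0.1987 kg m^2; centre at d = 0.807 m, so I = I_cm + Md² gives I = 0.1987 + (5.12)(0.807)² = 3.5331 kg m^2.
Total I = 0.87989 + 3.5331 = 4.413 kg m^2.

4.41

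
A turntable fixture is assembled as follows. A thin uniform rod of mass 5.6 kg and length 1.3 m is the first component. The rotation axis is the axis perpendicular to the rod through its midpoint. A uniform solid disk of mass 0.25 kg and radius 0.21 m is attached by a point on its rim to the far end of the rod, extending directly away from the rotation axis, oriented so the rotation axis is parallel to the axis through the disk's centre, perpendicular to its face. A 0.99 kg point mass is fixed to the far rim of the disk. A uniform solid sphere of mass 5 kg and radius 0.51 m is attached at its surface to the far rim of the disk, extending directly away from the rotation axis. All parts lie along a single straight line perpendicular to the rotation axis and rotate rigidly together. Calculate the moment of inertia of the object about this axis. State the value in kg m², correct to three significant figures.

15.1

Thin rod: I_cm = (1/12)ML² = (1/12)(5.6)(1.3)² = 0.78867 kg m²; axis through the centre, so I = 0.78867 kg m².
Solid disk: I_cm = (1/2)MR² = (1/2)(0.25)(0.21)² = 0.0055125 kg m²; centre at d = 0.65 + 0.21 = 0.86 m, so I = I_cm + Md² gives I = 0.0055125 + (0.25)(0.86)² = 0.19041 kg m².
Point mass: I_cm = 0; centre at d = 0.65 + 0.21 + 0.21 = 1.07 m, so I = I_cm + Md² gives I = 0 + (0.99)(1.07)² = 1.1335 kg m².
Solid sphere: I_cm = (2/5)MR² = (2/5)(5)(0.51)² = 0.5202 kg m²; centre at d = 0.65 + 0.21 + 0.21 + 0.51 = 1.58 m, so I = I_cm + Md² gives I = 0.5202 + (5)(1.58)² = 13.002 kg m².
Total I = 0.78867 + 0.19041 + 1.1335 + 13.002 = 15.115 kg m².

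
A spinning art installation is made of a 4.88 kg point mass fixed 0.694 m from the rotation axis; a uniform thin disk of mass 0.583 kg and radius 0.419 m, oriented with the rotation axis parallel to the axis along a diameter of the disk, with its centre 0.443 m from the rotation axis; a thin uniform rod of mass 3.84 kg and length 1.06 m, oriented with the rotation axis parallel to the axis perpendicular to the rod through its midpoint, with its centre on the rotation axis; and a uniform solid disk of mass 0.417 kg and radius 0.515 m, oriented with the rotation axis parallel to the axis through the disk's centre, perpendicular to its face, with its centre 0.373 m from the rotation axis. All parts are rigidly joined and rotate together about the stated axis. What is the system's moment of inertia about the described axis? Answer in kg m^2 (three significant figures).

2.96

Point mass: I_cm = 0; centre at d = 0.694 m, so I = I_cm + Md² gives I = 0 + (4.88)(0.694)² = 2.3504 kg m^2.
Thin disk: I_cm = (1/4)MR² = (1/4)(0.583)(0.419)² = 0.025588 kg m^2; centre at d = 0.443 m, so I = I_cm + Md² gives I = 0.025588 + (0.583)(0.443)² = 0.14 kg m^2.
Thin rod: I_cm = (1/12)ML² = (1/12)(3.84)(1.06)² = 0.35955 kg m^2; axis through the centre, so I = 0.35955 kg m^2.
Solid disk: I_cm = (1/2)MR² = (1/2)(0.417)(0.515)² = 0.055299 kg m^2; centre at d = 0.373 m, so I = I_cm + Md² gives I = 0.055299 + (0.417)(0.373)² = 0.11332 kg m^2.
Total I = 2.3504 + 0.14 + 0.35955 + 0.11332 = 2.9633 kg m^2.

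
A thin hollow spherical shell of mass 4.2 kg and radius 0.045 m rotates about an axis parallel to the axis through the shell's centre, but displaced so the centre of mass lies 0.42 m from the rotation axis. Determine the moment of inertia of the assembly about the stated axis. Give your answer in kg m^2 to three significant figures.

I_cm = (2/3)MR² = (2/3)(4.2)(0.045)² = 0.00567 kg m^2; centre at d = 0.42 m, so the parallel axis theorem gives I = 0.00567 + (4.2)(0.42)² = 0.74655 kg m^2.

0.747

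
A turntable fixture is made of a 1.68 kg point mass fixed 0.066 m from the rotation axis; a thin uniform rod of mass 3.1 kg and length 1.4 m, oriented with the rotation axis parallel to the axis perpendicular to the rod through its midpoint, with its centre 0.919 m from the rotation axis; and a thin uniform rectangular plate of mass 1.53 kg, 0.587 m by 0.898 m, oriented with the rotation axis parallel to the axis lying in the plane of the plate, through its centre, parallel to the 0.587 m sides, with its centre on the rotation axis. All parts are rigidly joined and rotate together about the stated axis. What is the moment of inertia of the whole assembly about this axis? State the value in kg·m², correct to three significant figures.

3.23

Point mass: I_cm = 0; centre at d = 0.066 m, so I = I_cm + Md² gives I = 0 + (1.68)(0.066)² = 0.0073181 kg·m².
Thin rod: I_cm = (1/12)ML² = (1/12)(3.1)(1.4)² = 0.50633 kg·m²; centre at d = 0.919 m, so I = I_cm + Md² gives I = 0.50633 + (3.1)(0.919)² = 3.1245 kg·m².
Rectangular plate: I_cm = (1/12)Mb² = (1/12)(1.53)(0.898)² = 0.10282 kg·m²; axis through the centre, so I = 0.10282 kg·m².
Total I = 0.0073181 + 3.1245 + 0.10282 = 3.2346 kg·m².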